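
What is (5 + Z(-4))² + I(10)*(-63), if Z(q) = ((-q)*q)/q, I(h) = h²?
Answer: -6219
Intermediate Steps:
Z(q) = -q (Z(q) = (-q²)/q = -q)
(5 + Z(-4))² + I(10)*(-63) = (5 - 1*(-4))² + 10²*(-63) = (5 + 4)² + 100*(-63) = 9² - 6300 = 81 - 6300 = -6219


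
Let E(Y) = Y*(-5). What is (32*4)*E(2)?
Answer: -1280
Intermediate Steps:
E(Y) = -5*Y
(32*4)*E(2) = (32*4)*(-5*2) = 128*(-10) = -1280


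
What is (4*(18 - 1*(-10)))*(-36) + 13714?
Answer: 9682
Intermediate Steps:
(4*(18 - 1*(-10)))*(-36) + 13714 = (4*(18 + 10))*(-36) + 13714 = (4*28)*(-36) + 13714 = 112*(-36) + 13714 = -4032 + 13714 = 9682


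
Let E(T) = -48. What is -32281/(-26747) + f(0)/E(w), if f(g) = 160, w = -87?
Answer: -170627/80241 ≈ -2.1264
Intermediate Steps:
-32281/(-26747) + f(0)/E(w) = -32281/(-26747) + 160/(-48) = -32281*(-1/26747) + 160*(-1/48) = 32281/26747 - 10/3 = -170627/80241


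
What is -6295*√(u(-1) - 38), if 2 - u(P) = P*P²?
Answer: -6295*I*√35 ≈ -37242.0*I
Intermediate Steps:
u(P) = 2 - P³ (u(P) = 2 - P*P² = 2 - P³)
-6295*√(u(-1) - 38) = -6295*√((2 - 1*(-1)³) - 38) = -6295*√((2 - 1*(-1)) - 38) = -6295*√((2 + 1) - 38) = -6295*√(3 - 38) = -6295*I*√35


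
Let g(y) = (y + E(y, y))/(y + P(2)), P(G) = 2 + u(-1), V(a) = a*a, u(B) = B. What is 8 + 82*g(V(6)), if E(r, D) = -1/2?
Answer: 3207/37 ≈ 86.676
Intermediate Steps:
V(a) = a²
E(r, D) = -½ (E(r, D) = -1*½ = -½)
P(G) = 1 (P(G) = 2 - 1 = 1)
g(y) = (-½ + y)/(1 + y) (g(y) = (y - ½)/(y + 1) = (-½ + y)/(1 + y))
8 + 82*g(V(6)) = 8 + 82*((-½ + 6²)/(1 + 6²)) = 8 + 82*((-½ + 36)/(1 + 36)) = 8 + 82*((71/2)/37) = 8 + 82*((1/37)*(71/2)) = 8 + 82*(71/74) = 8 + 2911/37 = 3207/37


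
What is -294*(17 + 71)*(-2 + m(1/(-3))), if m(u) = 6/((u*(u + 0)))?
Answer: -1345344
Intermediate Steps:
m(u) = 6/u² (m(u) = 6/((u*u)) = 6/(u²) = 6/u²)
-294*(17 + 71)*(-2 + m(1/(-3))) = -294*(17 + 71)*(-2 + 6/(1/(-3))²) = -25872*(-2 + 6/(-⅓)²) = -25872*(-2 + 6*9) = -25872*(-2 + 54) = -25872*52 = -294*4576 = -1345344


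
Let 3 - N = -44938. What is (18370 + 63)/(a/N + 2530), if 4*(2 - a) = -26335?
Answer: 3313589812/454829263 ≈ 7.2853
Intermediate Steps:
a = 26343/4 (a = 2 - 1/4*(-26335) = 2 + 26335/4 = 26343/4 ≈ 6585.8)
N = 44941 (N = 3 - 1*(-44938) = 3 + 44938 = 44941)
(18370 + 63)/(a/N + 2530) = (18370 + 63)/((26343/4)/44941 + 2530) = 18433/((26343/4)*(1/44941) + 2530) = 18433/(26343/179764 + 2530) = 18433/(454829263/179764) = 18433*(179764/454829263) = 3313589812/454829263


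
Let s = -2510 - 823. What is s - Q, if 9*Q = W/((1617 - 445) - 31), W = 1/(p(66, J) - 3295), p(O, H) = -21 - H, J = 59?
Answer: -115514697374/34657875 ≈ -3333.0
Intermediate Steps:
W = -1/3375 (W = 1/((-21 - 1*59) - 3295) = 1/((-21 - 59) - 3295) = 1/(-80 - 3295) = 1/(-3375) = -1/3375 ≈ -0.00029630)
Q = -1/34657875 (Q = (-1/(3375*((1617 - 445) - 31)))/9 = (-1/(3375*(1172 - 31)))/9 = (-1/3375/1141)/9 = (-1/3375*1/1141)/9 = (⅑)*(-1/3850875) = -1/34657875 ≈ -2.8853e-8)
s = -3333
s - Q = -3333 - 1*(-1/34657875) = -3333 + 1/34657875 = -115514697374/34657875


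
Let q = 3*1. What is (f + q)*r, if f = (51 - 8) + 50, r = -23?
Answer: -2208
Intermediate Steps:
f = 93 (f = 43 + 50 = 93)
q = 3
(f + q)*r = (93 + 3)*(-23) = 96*(-23) = -2208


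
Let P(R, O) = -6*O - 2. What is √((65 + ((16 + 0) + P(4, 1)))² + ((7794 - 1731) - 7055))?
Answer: √4337 ≈ 65.856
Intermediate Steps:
P(R, O) = -2 - 6*O
√((65 + ((16 + 0) + P(4, 1)))² + ((7794 - 1731) - 7055)) = √((65 + ((16 + 0) + (-2 - 6*1)))² + ((7794 - 1731) - 7055)) = √((65 + (16 + (-2 - 6)))² + (6063 - 7055)) = √((65 + (16 - 8))² - 992) = √((65 + 8)² - 992) = √(73² - 992) = √(5329 - 992) = √4337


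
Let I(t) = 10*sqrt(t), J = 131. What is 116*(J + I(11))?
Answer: 15196 + 1160*sqrt(11) ≈ 19043.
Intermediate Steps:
116*(J + I(11)) = 116*(131 + 10*sqrt(11)) = 15196 + 1160*sqrt(11)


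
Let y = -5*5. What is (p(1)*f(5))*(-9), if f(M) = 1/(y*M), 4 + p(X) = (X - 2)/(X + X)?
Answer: -81/250 ≈ -0.32400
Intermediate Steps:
y = -25
p(X) = -4 + (-2 + X)/(2*X) (p(X) = -4 + (X - 2)/(X + X) = -4 + (-2 + X)/((2*X)) = -4 + (-2 + X)*(1/(2*X)) = -4 + (-2 + X)/(2*X))
f(M) = -1/(25*M) (f(M) = 1/((-25)*M) = -1/(25*M))
(p(1)*f(5))*(-9) = ((-7/2 - 1/1)*(-1/25/5))*(-9) = ((-7/2 - 1*1)*(-1/25*1/5))*(-9) = ((-7/2 - 1)*(-1/125))*(-9) = -9/2*(-1/125)*(-9) = (9/250)*(-9) = -81/250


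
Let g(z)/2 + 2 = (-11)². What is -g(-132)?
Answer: -238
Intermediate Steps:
g(z) = 238 (g(z) = -4 + 2*(-11)² = -4 + 2*121 = -4 + 242 = 238)
-g(-132) = -1*238 = -238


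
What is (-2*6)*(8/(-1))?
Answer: 96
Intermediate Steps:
(-2*6)*(8/(-1)) = -96*(-1) = -12*(-8) = 96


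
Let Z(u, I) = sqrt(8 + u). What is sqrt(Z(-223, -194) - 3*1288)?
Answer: sqrt(-3864 + I*sqrt(215)) ≈ 0.1179 + 62.161*I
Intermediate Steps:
sqrt(Z(-223, -194) - 3*1288) = sqrt(sqrt(8 - 223) - 3*1288) = sqrt(sqrt(-215) - 3864) = sqrt(I*sqrt(215) - 3864) = sqrt(-3864 + I*sqrt(215))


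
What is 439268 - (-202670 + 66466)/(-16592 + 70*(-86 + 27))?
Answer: 4551187646/10361 ≈ 4.3926e+5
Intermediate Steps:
439268 - (-202670 + 66466)/(-16592 + 70*(-86 + 27)) = 439268 - (-136204)/(-16592 + 70*(-59)) = 439268 - (-136204)/(-16592 - 4130) = 439268 - (-136204)/(-20722) = 439268 - (-136204)*(-1)/20722 = 439268 - 1*68102/10361 = 439268 - 68102/10361 = 4551187646/10361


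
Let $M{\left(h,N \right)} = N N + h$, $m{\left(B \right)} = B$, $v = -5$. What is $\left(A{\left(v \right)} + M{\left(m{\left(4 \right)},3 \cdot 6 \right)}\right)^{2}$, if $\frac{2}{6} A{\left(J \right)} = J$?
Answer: $97969$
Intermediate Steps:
$A{\left(J \right)} = 3 J$
$M{\left(h,N \right)} = h + N^{2}$ ($M{\left(h,N \right)} = N^{2} + h = h + N^{2}$)
$\left(A{\left(v \right)} + M{\left(m{\left(4 \right)},3 \cdot 6 \right)}\right)^{2} = \left(3 \left(-5\right) + \left(4 + \left(3 \cdot 6\right)^{2}\right)\right)^{2} = \left(-15 + \left(4 + 18^{2}\right)\right)^{2} = \left(-15 + \left(4 + 324\right)\right)^{2} = \left(-15 + 328\right)^{2} = 313^{2} = 97969$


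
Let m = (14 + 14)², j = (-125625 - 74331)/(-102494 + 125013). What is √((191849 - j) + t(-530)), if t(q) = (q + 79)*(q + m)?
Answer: √39201211687659/22519 ≈ 278.04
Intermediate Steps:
j = -199956/22519 ≈ -8.8794
m = 784 (m = 28² = 784)
t(q) = (79 + q)*(784 + q) (t(q) = (q + 79)*(q + 784) = (79 + q)*(784 + q))
√((191849 - j) + t(-530)) = √((191849 - 1*(-199956/22519)) + (61936 + (-530)² + 863*(-530))) = √((191849 + 199956/22519) + (61936 + 280900 - 457390)) = √(4320447587/22519 - 114554) = √(1740806061/22519) = √39201211687659/22519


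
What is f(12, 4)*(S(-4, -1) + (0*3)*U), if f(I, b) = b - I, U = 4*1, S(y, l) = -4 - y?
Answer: 0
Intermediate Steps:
U = 4
f(12, 4)*(S(-4, -1) + (0*3)*U) = (4 - 1*12)*((-4 - 1*(-4)) + (0*3)*4) = (4 - 12)*((-4 + 4) + 0*4) = -8*(0 + 0) = -8*0 = 0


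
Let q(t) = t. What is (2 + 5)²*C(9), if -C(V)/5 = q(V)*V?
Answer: -19845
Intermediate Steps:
C(V) = -5*V² (C(V) = -5*V*V = -5*V²)
(2 + 5)²*C(9) = (2 + 5)²*(-5*9²) = 7²*(-5*81) = 49*(-405) = -19845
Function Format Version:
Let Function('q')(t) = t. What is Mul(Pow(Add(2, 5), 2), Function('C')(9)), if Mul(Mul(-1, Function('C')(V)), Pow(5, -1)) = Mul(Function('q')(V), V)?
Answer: -19845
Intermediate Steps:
Function('C')(V) = Mul(-5, Pow(V, 2)) (Function('C')(V) = Mul(-5, Mul(V, V)) = Mul(-5, Pow(V, 2)))
Mul(Pow(Add(2, 5), 2), Function('C')(9)) = Mul(Pow(Add(2, 5), 2), Mul(-5, Pow(9, 2))) = Mul(Pow(7, 2), Mul(-5, 81)) = Mul(49, -405) = -19845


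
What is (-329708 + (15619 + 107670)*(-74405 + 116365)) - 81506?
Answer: 5172795226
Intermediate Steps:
(-329708 + (15619 + 107670)*(-74405 + 116365)) - 81506 = (-329708 + 123289*41960) - 81506 = (-329708 + 5173206440) - 81506 = 5172876732 - 81506 = 5172795226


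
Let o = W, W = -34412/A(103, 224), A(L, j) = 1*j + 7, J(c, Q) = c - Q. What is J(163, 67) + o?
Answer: -1748/33 ≈ -52.970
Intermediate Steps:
A(L, j) = 7 + j (A(L, j) = j + 7 = 7 + j)
W = -4916/33 (W = -34412/(7 + 224) = -34412/231 = -34412*1/231 = -4916/33 ≈ -148.97)
o = -4916/33 ≈ -148.97
J(163, 67) + o = (163 - 1*67) - 4916/33 = (163 - 67) - 4916/33 = 96 - 4916/33 = -1748/33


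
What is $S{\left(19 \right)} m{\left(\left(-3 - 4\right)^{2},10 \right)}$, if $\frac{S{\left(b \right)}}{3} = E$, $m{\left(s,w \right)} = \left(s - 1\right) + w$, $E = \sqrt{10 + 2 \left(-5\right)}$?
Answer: $0$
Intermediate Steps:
$E = 0$ ($E = \sqrt{10 - 10} = \sqrt{0} = 0$)
$m{\left(s,w \right)} = -1 + s + w$ ($m{\left(s,w \right)} = \left(-1 + s\right) + w = -1 + s + w$)
$S{\left(b \right)} = 0$ ($S{\left(b \right)} = 3 \cdot 0 = 0$)
$S{\left(19 \right)} m{\left(\left(-3 - 4\right)^{2},10 \right)} = 0 \left(-1 + \left(-3 - 4\right)^{2} + 10\right) = 0 \left(-1 + \left(-7\right)^{2} + 10\right) = 0 \left(-1 + 49 + 10\right) = 0 \cdot 58 = 0$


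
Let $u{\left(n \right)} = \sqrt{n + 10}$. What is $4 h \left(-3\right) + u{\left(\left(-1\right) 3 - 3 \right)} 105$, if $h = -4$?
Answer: $258$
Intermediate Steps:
$u{\left(n \right)} = \sqrt{10 + n}$
$4 h \left(-3\right) + u{\left(\left(-1\right) 3 - 3 \right)} 105 = 4 \left(-4\right) \left(-3\right) + \sqrt{10 - 6} \cdot 105 = \left(-16\right) \left(-3\right) + \sqrt{10 - 6} \cdot 105 = 48 + \sqrt{10 - 6} \cdot 105 = 48 + \sqrt{4} \cdot 105 = 48 + 2 \cdot 105 = 48 + 210 = 258$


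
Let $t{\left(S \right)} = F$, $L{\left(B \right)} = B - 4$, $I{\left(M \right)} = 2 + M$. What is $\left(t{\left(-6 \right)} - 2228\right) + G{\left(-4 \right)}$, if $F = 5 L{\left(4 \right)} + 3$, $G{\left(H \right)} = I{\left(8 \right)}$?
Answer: $-2215$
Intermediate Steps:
$L{\left(B \right)} = -4 + B$
$G{\left(H \right)} = 10$ ($G{\left(H \right)} = 2 + 8 = 10$)
$F = 3$ ($F = 5 \left(-4 + 4\right) + 3 = 5 \cdot 0 + 3 = 0 + 3 = 3$)
$t{\left(S \right)} = 3$
$\left(t{\left(-6 \right)} - 2228\right) + G{\left(-4 \right)} = \left(3 - 2228\right) + 10 = -2225 + 10 = -2215$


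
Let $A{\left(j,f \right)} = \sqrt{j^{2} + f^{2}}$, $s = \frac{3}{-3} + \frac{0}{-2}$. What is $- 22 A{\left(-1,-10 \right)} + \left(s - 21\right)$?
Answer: $-22 - 22 \sqrt{101} \approx -243.1$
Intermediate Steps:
$s = -1$ ($s = 3 \left(- \frac{1}{3}\right) + 0 \left(- \frac{1}{2}\right) = -1 + 0 = -1$)
$A{\left(j,f \right)} = \sqrt{f^{2} + j^{2}}$
$- 22 A{\left(-1,-10 \right)} + \left(s - 21\right) = - 22 \sqrt{\left(-10\right)^{2} + \left(-1\right)^{2}} - 22 = - 22 \sqrt{100 + 1} - 22 = - 22 \sqrt{101} - 22 = -22 - 22 \sqrt{101}$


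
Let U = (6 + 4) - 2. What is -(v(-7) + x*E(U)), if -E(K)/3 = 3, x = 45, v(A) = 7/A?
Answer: 406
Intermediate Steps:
U = 8 (U = 10 - 2 = 8)
E(K) = -9 (E(K) = -3*3 = -9)
-(v(-7) + x*E(U)) = -(7/(-7) + 45*(-9)) = -(7*(-1/7) - 405) = -(-1 - 405) = -1*(-406) = 406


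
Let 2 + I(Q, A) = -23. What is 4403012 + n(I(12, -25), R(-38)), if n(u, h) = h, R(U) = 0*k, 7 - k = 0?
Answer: 4403012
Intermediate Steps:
k = 7 (k = 7 - 1*0 = 7 + 0 = 7)
I(Q, A) = -25 (I(Q, A) = -2 - 23 = -25)
R(U) = 0 (R(U) = 0*7 = 0)
4403012 + n(I(12, -25), R(-38)) = 4403012 + 0 = 4403012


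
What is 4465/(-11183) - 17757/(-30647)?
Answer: 61737676/342725401 ≈ 0.18014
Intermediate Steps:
4465/(-11183) - 17757/(-30647) = 4465*(-1/11183) - 17757*(-1/30647) = -4465/11183 + 17757/30647 = 61737676/342725401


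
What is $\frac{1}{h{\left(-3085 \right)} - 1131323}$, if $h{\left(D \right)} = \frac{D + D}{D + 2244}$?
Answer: $- \frac{841}{951436473} \approx -8.8393 \cdot 10^{-7}$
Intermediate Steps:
$h{\left(D \right)} = \frac{2 D}{2244 + D}$
$\frac{1}{h{\left(-3085 \right)} - 1131323} = \frac{1}{2 \left(-3085\right) \frac{1}{2244 - 3085} - 1131323} = \frac{1}{2 \left(-3085\right) \frac{1}{-841} - 1131323} = \frac{1}{2 \left(-3085\right) \left(- \frac{1}{841}\right) - 1131323} = \frac{1}{\frac{6170}{841} - 1131323} = \frac{1}{- \frac{951436473}{841}} = - \frac{841}{951436473}$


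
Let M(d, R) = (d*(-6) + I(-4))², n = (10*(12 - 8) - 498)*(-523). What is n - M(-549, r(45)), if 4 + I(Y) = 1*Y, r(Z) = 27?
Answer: -10558262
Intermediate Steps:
I(Y) = -4 + Y (I(Y) = -4 + 1*Y = -4 + Y)
n = 239534 (n = (10*4 - 498)*(-523) = (40 - 498)*(-523) = -458*(-523) = 239534)
M(d, R) = (-8 - 6*d)² (M(d, R) = (d*(-6) + (-4 - 4))² = (-6*d - 8)² = (-8 - 6*d)²)
n - M(-549, r(45)) = 239534 - 4*(4 + 3*(-549))² = 239534 - 4*(4 - 1647)² = 239534 - 4*(-1643)² = 239534 - 4*2699449 = 239534 - 1*10797796 = 239534 - 10797796 = -10558262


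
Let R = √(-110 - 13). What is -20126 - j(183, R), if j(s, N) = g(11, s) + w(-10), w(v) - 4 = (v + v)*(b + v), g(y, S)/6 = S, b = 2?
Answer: -21388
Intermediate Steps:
g(y, S) = 6*S
w(v) = 4 + 2*v*(2 + v) (w(v) = 4 + (v + v)*(2 + v) = 4 + (2*v)*(2 + v) = 4 + 2*v*(2 + v))
R = I*√123 (R = √(-123) = I*√123 ≈ 11.091*I)
j(s, N) = 164 + 6*s (j(s, N) = 6*s + (4 + 2*(-10)² + 4*(-10)) = 6*s + (4 + 2*100 - 40) = 6*s + (4 + 200 - 40) = 6*s + 164 = 164 + 6*s)
-20126 - j(183, R) = -20126 - (164 + 6*183) = -20126 - (164 + 1098) = -20126 - 1*1262 = -20126 - 1262 = -21388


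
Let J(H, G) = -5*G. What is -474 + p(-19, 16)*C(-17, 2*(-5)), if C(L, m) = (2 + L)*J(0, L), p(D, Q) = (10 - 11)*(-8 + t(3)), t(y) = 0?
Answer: -10674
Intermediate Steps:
p(D, Q) = 8 (p(D, Q) = (10 - 11)*(-8 + 0) = -1*(-8) = 8)
C(L, m) = -5*L*(2 + L) (C(L, m) = (2 + L)*(-5*L) = -5*L*(2 + L))
-474 + p(-19, 16)*C(-17, 2*(-5)) = -474 + 8*(-5*(-17)*(2 - 17)) = -474 + 8*(-5*(-17)*(-15)) = -474 + 8*(-1275) = -474 - 10200 = -10674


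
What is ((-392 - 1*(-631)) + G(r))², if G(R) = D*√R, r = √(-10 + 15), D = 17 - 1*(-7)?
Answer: (239 + 24*5^(¼))² ≈ 75564.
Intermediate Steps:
D = 24 (D = 17 + 7 = 24)
r = √5 ≈ 2.2361
G(R) = 24*√R
((-392 - 1*(-631)) + G(r))² = ((-392 - 1*(-631)) + 24*√(√5))² = ((-392 + 631) + 24*5^(¼))² = (239 + 24*5^(¼))²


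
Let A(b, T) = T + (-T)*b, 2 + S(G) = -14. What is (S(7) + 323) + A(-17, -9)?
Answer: 145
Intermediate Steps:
S(G) = -16 (S(G) = -2 - 14 = -16)
A(b, T) = T - T*b
(S(7) + 323) + A(-17, -9) = (-16 + 323) - 9*(1 - 1*(-17)) = 307 - 9*(1 + 17) = 307 - 9*18 = 307 - 162 = 145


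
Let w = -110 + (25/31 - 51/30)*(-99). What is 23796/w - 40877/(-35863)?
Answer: -264279808151/239457251 ≈ -1103.7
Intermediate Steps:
w = -6677/310 (w = -110 + (25*(1/31) - 51*1/30)*(-99) = -110 + (25/31 - 17/10)*(-99) = -110 - 277/310*(-99) = -110 + 27423/310 = -6677/310 ≈ -21.539)
23796/w - 40877/(-35863) = 23796/(-6677/310) - 40877/(-35863) = 23796*(-310/6677) - 40877*(-1/35863) = -7376760/6677 + 40877/35863 = -264279808151/239457251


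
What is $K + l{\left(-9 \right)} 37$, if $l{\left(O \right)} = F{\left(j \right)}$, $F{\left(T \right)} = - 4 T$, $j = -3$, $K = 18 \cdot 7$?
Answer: $570$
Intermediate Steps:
$K = 126$
$l{\left(O \right)} = 12$ ($l{\left(O \right)} = \left(-4\right) \left(-3\right) = 12$)
$K + l{\left(-9 \right)} 37 = 126 + 12 \cdot 37 = 126 + 444 = 570$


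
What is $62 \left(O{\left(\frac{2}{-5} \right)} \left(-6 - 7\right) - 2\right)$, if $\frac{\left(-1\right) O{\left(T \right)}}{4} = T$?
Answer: $- \frac{7068}{5} \approx -1413.6$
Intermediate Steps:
$O{\left(T \right)} = - 4 T$
$62 \left(O{\left(\frac{2}{-5} \right)} \left(-6 - 7\right) - 2\right) = 62 \left(- 4 \frac{2}{-5} \left(-6 - 7\right) - 2\right) = 62 \left(- 4 \cdot 2 \left(- \frac{1}{5}\right) \left(-6 - 7\right) - 2\right) = 62 \left(\left(-4\right) \left(- \frac{2}{5}\right) \left(-13\right) - 2\right) = 62 \left(\frac{8}{5} \left(-13\right) - 2\right) = 62 \left(- \frac{104}{5} - 2\right) = 62 \left(- \frac{114}{5}\right) = - \frac{7068}{5}$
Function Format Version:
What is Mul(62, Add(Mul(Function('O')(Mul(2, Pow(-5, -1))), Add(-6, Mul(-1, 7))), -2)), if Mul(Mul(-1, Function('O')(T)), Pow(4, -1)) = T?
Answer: Rational(-7068, 5) ≈ -1413.6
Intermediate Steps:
Function('O')(T) = Mul(-4, T)
Mul(62, Add(Mul(Function('O')(Mul(2, Pow(-5, -1))), Add(-6, Mul(-1, 7))), -2)) = Mul(62, Add(Mul(Mul(-4, Mul(2, Pow(-5, -1))), Add(-6, Mul(-1, 7))), -2)) = Mul(62, Add(Mul(Mul(-4, Mul(2, Rational(-1, 5))), Add(-6, -7)), -2)) = Mul(62, Add(Mul(Mul(-4, Rational(-2, 5)), -13), -2)) = Mul(62, Add(Mul(Rational(8, 5), -13), -2)) = Mul(62, Add(Rational(-104, 5), -2)) = Mul(62, Rational(-114, 5)) = Rational(-7068, 5)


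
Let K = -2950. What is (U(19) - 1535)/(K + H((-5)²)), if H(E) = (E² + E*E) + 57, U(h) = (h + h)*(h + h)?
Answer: 91/1643 ≈ 0.055386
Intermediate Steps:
U(h) = 4*h² (U(h) = (2*h)*(2*h) = 4*h²)
H(E) = 57 + 2*E² (H(E) = (E² + E²) + 57 = 2*E² + 57 = 57 + 2*E²)
(U(19) - 1535)/(K + H((-5)²)) = (4*19² - 1535)/(-2950 + (57 + 2*((-5)²)²)) = (4*361 - 1535)/(-2950 + (57 + 2*25²)) = (1444 - 1535)/(-2950 + (57 + 2*625)) = -91/(-2950 + (57 + 1250)) = -91/(-2950 + 1307) = -91/(-1643) = -91*(-1/1643) = 91/1643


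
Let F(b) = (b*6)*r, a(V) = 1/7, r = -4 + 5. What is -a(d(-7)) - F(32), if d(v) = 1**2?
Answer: -1345/7 ≈ -192.14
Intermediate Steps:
r = 1
d(v) = 1
a(V) = 1/7
F(b) = 6*b (F(b) = (b*6)*1 = (6*b)*1 = 6*b)
-a(d(-7)) - F(32) = -1*1/7 - 6*32 = -1/7 - 1*192 = -1/7 - 192 = -1345/7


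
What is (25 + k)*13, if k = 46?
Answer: 923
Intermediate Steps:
(25 + k)*13 = (25 + 46)*13 = 71*13 = 923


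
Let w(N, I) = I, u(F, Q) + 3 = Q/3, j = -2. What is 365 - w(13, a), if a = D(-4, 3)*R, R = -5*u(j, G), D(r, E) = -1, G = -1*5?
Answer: 1165/3 ≈ 388.33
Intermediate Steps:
G = -5
u(F, Q) = -3 + Q/3
R = 70/3 (R = -5*(-3 + (⅓)*(-5)) = -5*(-3 - 5/3) = -5*(-14/3) = 70/3 ≈ 23.333)
a = -70/3 (a = -1*70/3 = -70/3 ≈ -23.333)
365 - w(13, a) = 365 - 1*(-70/3) = 365 + 70/3 = 1165/3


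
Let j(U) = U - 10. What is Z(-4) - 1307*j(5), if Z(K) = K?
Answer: 6531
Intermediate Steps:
j(U) = -10 + U
Z(-4) - 1307*j(5) = -4 - 1307*(-10 + 5) = -4 - 1307*(-5) = -4 + 6535 = 6531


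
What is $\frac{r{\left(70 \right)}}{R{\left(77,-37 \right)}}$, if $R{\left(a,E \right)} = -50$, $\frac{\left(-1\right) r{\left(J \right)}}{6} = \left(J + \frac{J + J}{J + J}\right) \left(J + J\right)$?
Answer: $\frac{5964}{5} \approx 1192.8$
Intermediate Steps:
$r{\left(J \right)} = - 12 J \left(1 + J\right)$ ($r{\left(J \right)} = - 6 \left(J + \frac{J + J}{J + J}\right) \left(J + J\right) = - 6 \left(J + \frac{2 J}{2 J}\right) 2 J = - 6 \left(J + 2 J \frac{1}{2 J}\right) 2 J = - 6 \left(J + 1\right) 2 J = - 6 \left(1 + J\right) 2 J = - 6 \cdot 2 J \left(1 + J\right) = - 12 J \left(1 + J\right)$)
$\frac{r{\left(70 \right)}}{R{\left(77,-37 \right)}} = \frac{\left(-12\right) 70 \left(1 + 70\right)}{-50} = \left(-12\right) 70 \cdot 71 \left(- \frac{1}{50}\right) = \left(-59640\right) \left(- \frac{1}{50}\right) = \frac{5964}{5}$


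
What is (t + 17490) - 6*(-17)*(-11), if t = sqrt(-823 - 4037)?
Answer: 16368 + 18*I*sqrt(15) ≈ 16368.0 + 69.714*I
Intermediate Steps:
t = 18*I*sqrt(15) (t = sqrt(-4860) = 18*I*sqrt(15) ≈ 69.714*I)
(t + 17490) - 6*(-17)*(-11) = (18*I*sqrt(15) + 17490) - 6*(-17)*(-11) = (17490 + 18*I*sqrt(15)) + 102*(-11) = (17490 + 18*I*sqrt(15)) - 1122 = 16368 + 18*I*sqrt(15)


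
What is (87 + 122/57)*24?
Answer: 40648/19 ≈ 2139.4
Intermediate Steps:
(87 + 122/57)*24 = (5081/57)*24 = 40648/19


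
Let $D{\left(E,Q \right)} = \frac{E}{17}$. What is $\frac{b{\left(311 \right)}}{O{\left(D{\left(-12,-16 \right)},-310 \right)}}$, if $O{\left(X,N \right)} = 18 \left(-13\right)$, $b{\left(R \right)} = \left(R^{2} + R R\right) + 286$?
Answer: $- \frac{32288}{39} \approx -827.9$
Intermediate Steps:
$D{\left(E,Q \right)} = \frac{E}{17}$ ($D{\left(E,Q \right)} = E \frac{1}{17} = \frac{E}{17}$)
$b{\left(R \right)} = 286 + 2 R^{2}$ ($b{\left(R \right)} = \left(R^{2} + R^{2}\right) + 286 = 2 R^{2} + 286 = 286 + 2 R^{2}$)
$O{\left(X,N \right)} = -234$
$\frac{b{\left(311 \right)}}{O{\left(D{\left(-12,-16 \right)},-310 \right)}} = \frac{286 + 2 \cdot 311^{2}}{-234} = \left(286 + 2 \cdot 96721\right) \left(- \frac{1}{234}\right) = \left(286 + 193442\right) \left(- \frac{1}{234}\right) = 193728 \left(- \frac{1}{234}\right) = - \frac{32288}{39}$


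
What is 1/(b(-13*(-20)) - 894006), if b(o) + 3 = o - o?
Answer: -1/894009 ≈ -1.1186e-6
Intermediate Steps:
b(o) = -3 (b(o) = -3 + (o - o) = -3 + 0 = -3)
1/(b(-13*(-20)) - 894006) = 1/(-3 - 894006) = 1/(-894009) = -1/894009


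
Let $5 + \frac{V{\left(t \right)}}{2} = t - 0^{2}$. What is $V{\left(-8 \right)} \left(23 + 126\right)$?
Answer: $-3874$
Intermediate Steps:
$V{\left(t \right)} = -10 + 2 t$ ($V{\left(t \right)} = -10 + 2 \left(t - 0^{2}\right) = -10 + 2 \left(t - 0\right) = -10 + 2 \left(t + 0\right) = -10 + 2 t$)
$V{\left(-8 \right)} \left(23 + 126\right) = \left(-10 + 2 \left(-8\right)\right) \left(23 + 126\right) = \left(-10 - 16\right) 149 = \left(-26\right) 149 = -3874$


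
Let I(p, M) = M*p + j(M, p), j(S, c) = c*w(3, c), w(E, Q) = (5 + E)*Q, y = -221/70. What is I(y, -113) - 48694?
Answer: -118230881/2450 ≈ -48258.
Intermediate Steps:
y = -221/70 (y = -221*1/70 = -221/70 ≈ -3.1571)
w(E, Q) = Q*(5 + E)
j(S, c) = 8*c**2 (j(S, c) = c*(c*(5 + 3)) = c*(c*8) = c*(8*c) = 8*c**2)
I(p, M) = 8*p**2 + M*p (I(p, M) = M*p + 8*p**2 = 8*p**2 + M*p)
I(y, -113) - 48694 = -221*(-113 + 8*(-221/70))/70 - 48694 = -221*(-113 - 884/35)/70 - 48694 = -221/70*(-4839/35) - 48694 = 1069419/2450 - 48694 = -118230881/2450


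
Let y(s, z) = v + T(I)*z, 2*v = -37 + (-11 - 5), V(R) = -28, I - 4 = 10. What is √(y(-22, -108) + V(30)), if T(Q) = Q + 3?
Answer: I*√7562/2 ≈ 43.48*I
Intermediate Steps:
I = 14 (I = 4 + 10 = 14)
T(Q) = 3 + Q
v = -53/2 (v = (-37 + (-11 - 5))/2 = (-37 - 16)/2 = (½)*(-53) = -53/2 ≈ -26.500)
y(s, z) = -53/2 + 17*z (y(s, z) = -53/2 + (3 + 14)*z = -53/2 + 17*z)
√(y(-22, -108) + V(30)) = √((-53/2 + 17*(-108)) - 28) = √((-53/2 - 1836) - 28) = √(-3725/2 - 28) = √(-3781/2) = I*√7562/2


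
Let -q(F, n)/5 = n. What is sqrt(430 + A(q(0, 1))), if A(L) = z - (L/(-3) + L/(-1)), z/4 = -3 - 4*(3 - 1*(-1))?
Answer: sqrt(3126)/3 ≈ 18.637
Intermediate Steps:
q(F, n) = -5*n
z = -76 (z = 4*(-3 - 4*(3 - 1*(-1))) = 4*(-3 - 4*(3 + 1)) = 4*(-3 - 4*4) = 4*(-3 - 16) = 4*(-19) = -76)
A(L) = -76 + 4*L/3 (A(L) = -76 - (L/(-3) + L/(-1)) = -76 - (L*(-1/3) + L*(-1)) = -76 - (-L/3 - L) = -76 - (-4)*L/3 = -76 + 4*L/3)
sqrt(430 + A(q(0, 1))) = sqrt(430 + (-76 + 4*(-5*1)/3)) = sqrt(430 + (-76 + (4/3)*(-5))) = sqrt(430 + (-76 - 20/3)) = sqrt(430 - 248/3) = sqrt(1042/3) = sqrt(3126)/3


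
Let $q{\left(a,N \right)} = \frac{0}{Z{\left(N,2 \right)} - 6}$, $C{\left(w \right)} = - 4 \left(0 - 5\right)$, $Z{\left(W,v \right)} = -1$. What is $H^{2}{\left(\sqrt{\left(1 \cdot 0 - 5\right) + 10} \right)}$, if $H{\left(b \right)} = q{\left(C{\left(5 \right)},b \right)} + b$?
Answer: $5$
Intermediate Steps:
$C{\left(w \right)} = 20$ ($C{\left(w \right)} = \left(-4\right) \left(-5\right) = 20$)
$q{\left(a,N \right)} = 0$ ($q{\left(a,N \right)} = \frac{0}{-1 - 6} = \frac{0}{-7} = 0 \left(- \frac{1}{7}\right) = 0$)
$H{\left(b \right)} = b$ ($H{\left(b \right)} = 0 + b = b$)
$H^{2}{\left(\sqrt{\left(1 \cdot 0 - 5\right) + 10} \right)} = \left(\sqrt{\left(1 \cdot 0 - 5\right) + 10}\right)^{2} = \left(\sqrt{\left(0 - 5\right) + 10}\right)^{2} = \left(\sqrt{-5 + 10}\right)^{2} = \left(\sqrt{5}\right)^{2} = 5$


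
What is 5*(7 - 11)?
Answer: -20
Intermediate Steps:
5*(7 - 11) = 5*(-4) = -20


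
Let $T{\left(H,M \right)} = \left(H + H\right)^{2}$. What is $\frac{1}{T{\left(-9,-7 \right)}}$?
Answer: $\frac{1}{324} \approx 0.0030864$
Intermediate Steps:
$T{\left(H,M \right)} = 4 H^{2}$ ($T{\left(H,M \right)} = \left(2 H\right)^{2} = 4 H^{2}$)
$\frac{1}{T{\left(-9,-7 \right)}} = \frac{1}{4 \left(-9\right)^{2}} = \frac{1}{4 \cdot 81} = \frac{1}{324}$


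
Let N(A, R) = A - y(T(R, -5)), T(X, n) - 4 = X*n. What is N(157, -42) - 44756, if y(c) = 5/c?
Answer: -9544191/214 ≈ -44599.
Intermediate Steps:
T(X, n) = 4 + X*n
N(A, R) = A - 5/(4 - 5*R) (N(A, R) = A - 5/(4 + R*(-5)) = A - 5/(4 - 5*R))
N(157, -42) - 44756 = (-5 + 157*(4 - 5*(-42)))/(4 - 5*(-42)) - 44756 = (-5 + 157*(4 + 210))/(4 + 210) - 44756 = (-5 + 157*214)/214 - 44756 = (-5 + 33598)/214 - 44756 = (1/214)*33593 - 44756 = 33593/214 - 44756 = -9544191/214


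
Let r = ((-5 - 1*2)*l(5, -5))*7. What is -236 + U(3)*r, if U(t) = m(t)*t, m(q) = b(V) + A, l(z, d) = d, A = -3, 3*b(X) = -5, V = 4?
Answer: -3666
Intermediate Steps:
b(X) = -5/3 (b(X) = (⅓)*(-5) = -5/3)
m(q) = -14/3 (m(q) = -5/3 - 3 = -14/3)
r = 245 (r = ((-5 - 1*2)*(-5))*7 = ((-5 - 2)*(-5))*7 = -7*(-5)*7 = 35*7 = 245)
U(t) = -14*t/3
-236 + U(3)*r = -236 - 14/3*3*245 = -236 - 14*245 = -236 - 3430 = -3666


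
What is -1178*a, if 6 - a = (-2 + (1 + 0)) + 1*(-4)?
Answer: -12958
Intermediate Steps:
a = 11 (a = 6 - ((-2 + (1 + 0)) + 1*(-4)) = 6 - ((-2 + 1) - 4) = 6 - (-1 - 4) = 6 - 1*(-5) = 6 + 5 = 11)
-1178*a = -1178*11 = -12958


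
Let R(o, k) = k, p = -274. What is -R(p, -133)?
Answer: 133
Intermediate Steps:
-R(p, -133) = -1*(-133) = 133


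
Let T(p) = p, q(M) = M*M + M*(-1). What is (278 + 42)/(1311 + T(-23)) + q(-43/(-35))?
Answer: 14912/28175 ≈ 0.52926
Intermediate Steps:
q(M) = M² - M
(278 + 42)/(1311 + T(-23)) + q(-43/(-35)) = (278 + 42)/(1311 - 23) + (-43/(-35))*(-1 - 43/(-35)) = 320/1288 + (-43*(-1/35))*(-1 - 43*(-1/35)) = 320*(1/1288) + 43*(-1 + 43/35)/35 = 40/161 + (43/35)*(8/35) = 40/161 + 344/1225 = 14912/28175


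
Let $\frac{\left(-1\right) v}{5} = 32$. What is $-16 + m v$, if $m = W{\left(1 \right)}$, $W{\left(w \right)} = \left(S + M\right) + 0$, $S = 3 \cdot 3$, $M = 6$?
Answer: $-2416$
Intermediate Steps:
$v = -160$ ($v = \left(-5\right) 32 = -160$)
$S = 9$
$W{\left(w \right)} = 15$ ($W{\left(w \right)} = \left(9 + 6\right) + 0 = 15 + 0 = 15$)
$m = 15$
$-16 + m v = -16 + 15 \left(-160\right) = -16 - 2400 = -2416$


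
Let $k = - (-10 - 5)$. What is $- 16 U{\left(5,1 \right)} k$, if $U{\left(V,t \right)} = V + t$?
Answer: $-1440$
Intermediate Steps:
$k = 15$ ($k = - (-10 - 5) = \left(-1\right) \left(-15\right) = 15$)
$- 16 U{\left(5,1 \right)} k = - 16 \left(5 + 1\right) 15 = \left(-16\right) 6 \cdot 15 = \left(-96\right) 15 = -1440$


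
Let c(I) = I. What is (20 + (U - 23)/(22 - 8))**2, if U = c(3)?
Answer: 16900/49 ≈ 344.90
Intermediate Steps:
U = 3
(20 + (U - 23)/(22 - 8))**2 = (20 + (3 - 23)/(22 - 8))**2 = (20 - 20/14)**2 = (20 - 20*1/14)**2 = (20 - 10/7)**2 = (130/7)**2 = 16900/49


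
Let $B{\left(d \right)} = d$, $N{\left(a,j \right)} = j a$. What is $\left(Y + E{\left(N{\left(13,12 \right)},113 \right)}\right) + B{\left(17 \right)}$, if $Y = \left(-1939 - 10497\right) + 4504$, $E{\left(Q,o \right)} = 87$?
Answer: $-7828$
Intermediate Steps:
$N{\left(a,j \right)} = a j$
$Y = -7932$ ($Y = -12436 + 4504 = -7932$)
$\left(Y + E{\left(N{\left(13,12 \right)},113 \right)}\right) + B{\left(17 \right)} = \left(-7932 + 87\right) + 17 = -7845 + 17 = -7828$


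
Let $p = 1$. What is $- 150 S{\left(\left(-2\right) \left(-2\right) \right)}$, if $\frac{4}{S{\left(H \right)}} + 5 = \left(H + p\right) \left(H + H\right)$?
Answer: $- \frac{120}{7} \approx -17.143$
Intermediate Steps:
$S{\left(H \right)} = \frac{4}{-5 + 2 H \left(1 + H\right)}$ ($S{\left(H \right)} = \frac{4}{-5 + \left(H + 1\right) \left(H + H\right)} = \frac{4}{-5 + \left(1 + H\right) 2 H} = \frac{4}{-5 + 2 H \left(1 + H\right)}$)
$- 150 S{\left(\left(-2\right) \left(-2\right) \right)} = - 150 \frac{4}{-5 + 2 \left(\left(-2\right) \left(-2\right)\right) + 2 \left(\left(-2\right) \left(-2\right)\right)^{2}} = - 150 \frac{4}{-5 + 2 \cdot 4 + 2 \cdot 4^{2}} = - 150 \frac{4}{-5 + 8 + 2 \cdot 16} = - 150 \frac{4}{-5 + 8 + 32} = - 150 \cdot \frac{4}{35} = - 150 \cdot 4 \cdot \frac{1}{35} = \left(-150\right) \frac{4}{35} = - \frac{120}{7}$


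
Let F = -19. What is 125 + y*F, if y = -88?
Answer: 1797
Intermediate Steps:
125 + y*F = 125 - 88*(-19) = 125 + 1672 = 1797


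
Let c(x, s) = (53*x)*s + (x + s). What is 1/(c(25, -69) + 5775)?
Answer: -1/85694 ≈ -1.1669e-5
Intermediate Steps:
c(x, s) = s + x + 53*s*x (c(x, s) = 53*s*x + (s + x) = s + x + 53*s*x)
1/(c(25, -69) + 5775) = 1/((-69 + 25 + 53*(-69)*25) + 5775) = 1/((-69 + 25 - 91425) + 5775) = 1/(-91469 + 5775) = 1/(-85694) = -1/85694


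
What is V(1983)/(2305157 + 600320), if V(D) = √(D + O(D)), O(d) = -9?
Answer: √1974/2905477 ≈ 1.5292e-5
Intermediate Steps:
V(D) = √(-9 + D) (V(D) = √(D - 9) = √(-9 + D))
V(1983)/(2305157 + 600320) = √(-9 + 1983)/(2305157 + 600320) = √1974/2905477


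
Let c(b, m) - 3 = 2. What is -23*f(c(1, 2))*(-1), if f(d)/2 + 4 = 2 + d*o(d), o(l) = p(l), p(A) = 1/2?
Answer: 23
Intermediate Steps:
p(A) = 1/2
c(b, m) = 5 (c(b, m) = 3 + 2 = 5)
o(l) = 1/2
f(d) = -4 + d (f(d) = -8 + 2*(2 + d*(1/2)) = -8 + 2*(2 + d/2) = -8 + (4 + d) = -4 + d)
-23*f(c(1, 2))*(-1) = -23*(-4 + 5)*(-1) = -23*1*(-1) = -23*(-1) = 23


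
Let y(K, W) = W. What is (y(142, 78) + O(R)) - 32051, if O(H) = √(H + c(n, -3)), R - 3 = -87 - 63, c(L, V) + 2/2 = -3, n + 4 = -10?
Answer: -31973 + I*√151 ≈ -31973.0 + 12.288*I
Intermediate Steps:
n = -14 (n = -4 - 10 = -14)
c(L, V) = -4 (c(L, V) = -1 - 3 = -4)
R = -147 (R = 3 + (-87 - 63) = 3 - 150 = -147)
O(H) = √(-4 + H) (O(H) = √(H - 4) = √(-4 + H))
(y(142, 78) + O(R)) - 32051 = (78 + √(-4 - 147)) - 32051 = (78 + √(-151)) - 32051 = (78 + I*√151) - 32051 = -31973 + I*√151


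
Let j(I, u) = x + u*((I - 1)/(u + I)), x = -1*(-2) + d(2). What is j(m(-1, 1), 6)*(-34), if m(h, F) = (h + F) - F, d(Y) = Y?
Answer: -272/5 ≈ -54.400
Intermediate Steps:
x = 4 (x = -1*(-2) + 2 = 2 + 2 = 4)
m(h, F) = h (m(h, F) = (F + h) - F = h)
j(I, u) = 4 + u*(-1 + I)/(I + u) (j(I, u) = 4 + u*((I - 1)/(u + I)) = 4 + u*((-1 + I)/(I + u)) = 4 + u*(-1 + I)/(I + u))
j(m(-1, 1), 6)*(-34) = ((3*6 + 4*(-1) - 1*6)/(-1 + 6))*(-34) = ((18 - 4 - 6)/5)*(-34) = ((1/5)*8)*(-34) = (8/5)*(-34) = -272/5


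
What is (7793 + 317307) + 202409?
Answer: 527509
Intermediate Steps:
(7793 + 317307) + 202409 = 325100 + 202409 = 527509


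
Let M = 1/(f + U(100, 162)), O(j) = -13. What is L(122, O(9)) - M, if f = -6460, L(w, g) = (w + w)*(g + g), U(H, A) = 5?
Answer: -40950519/6455 ≈ -6344.0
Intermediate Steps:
L(w, g) = 4*g*w (L(w, g) = (2*w)*(2*g) = 4*g*w)
M = -1/6455 (M = 1/(-6460 + 5) = 1/(-6455) = -1/6455 ≈ -0.00015492)
L(122, O(9)) - M = 4*(-13)*122 - 1*(-1/6455) = -6344 + 1/6455 = -40950519/6455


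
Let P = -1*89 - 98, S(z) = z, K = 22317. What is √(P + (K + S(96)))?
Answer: √22226 ≈ 149.08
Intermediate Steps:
P = -187 (P = -89 - 98 = -187)
√(P + (K + S(96))) = √(-187 + (22317 + 96)) = √(-187 + 22413) = √22226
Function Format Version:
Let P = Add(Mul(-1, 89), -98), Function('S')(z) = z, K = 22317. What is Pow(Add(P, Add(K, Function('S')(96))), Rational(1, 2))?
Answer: Pow(22226, Rational(1, 2)) ≈ 149.08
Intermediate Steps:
P = -187 (P = Add(-89, -98) = -187)
Pow(Add(P, Add(K, Function('S')(96))), Rational(1, 2)) = Pow(Add(-187, Add(22317, 96)), Rational(1, 2)) = Pow(Add(-187, 22413), Rational(1, 2)) = Pow(22226, Rational(1, 2))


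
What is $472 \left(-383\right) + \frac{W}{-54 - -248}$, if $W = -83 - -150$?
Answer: $- \frac{35070477}{194} \approx -1.8078 \cdot 10^{5}$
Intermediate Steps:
$W = 67$ ($W = -83 + 150 = 67$)
$472 \left(-383\right) + \frac{W}{-54 - -248} = 472 \left(-383\right) + \frac{67}{-54 - -248} = -180776 + \frac{67}{-54 + 248} = -180776 + \frac{67}{194} = - \frac{35070477}{194}$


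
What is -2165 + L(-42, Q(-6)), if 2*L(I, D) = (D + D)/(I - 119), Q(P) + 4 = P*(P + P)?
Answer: -348633/161 ≈ -2165.4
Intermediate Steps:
Q(P) = -4 + 2*P² (Q(P) = -4 + P*(P + P) = -4 + P*(2*P) = -4 + 2*P²)
L(I, D) = D/(-119 + I) (L(I, D) = ((D + D)/(I - 119))/2 = ((2*D)/(-119 + I))/2 = (2*D/(-119 + I))/2 = D/(-119 + I))
-2165 + L(-42, Q(-6)) = -2165 + (-4 + 2*(-6)²)/(-119 - 42) = -2165 + (-4 + 2*36)/(-161) = -2165 + (-4 + 72)*(-1/161) = -2165 + 68*(-1/161) = -2165 - 68/161 = -348633/161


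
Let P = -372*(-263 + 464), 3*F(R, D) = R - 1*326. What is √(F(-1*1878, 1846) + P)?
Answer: 2*I*√169890/3 ≈ 274.78*I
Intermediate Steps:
F(R, D) = -326/3 + R/3 (F(R, D) = (R - 1*326)/3 = (R - 326)/3 = (-326 + R)/3 = -326/3 + R/3)
P = -74772 (P = -372*201 = -74772)
√(F(-1*1878, 1846) + P) = √((-326/3 + (-1*1878)/3) - 74772) = √((-326/3 + (⅓)*(-1878)) - 74772) = √((-326/3 - 626) - 74772) = √(-2204/3 - 74772) = √(-226520/3) = 2*I*√169890/3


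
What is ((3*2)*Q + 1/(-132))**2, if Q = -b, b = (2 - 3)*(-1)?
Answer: 628849/17424 ≈ 36.091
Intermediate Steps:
b = 1 (b = -1*(-1) = 1)
Q = -1 (Q = -1*1 = -1)
((3*2)*Q + 1/(-132))**2 = ((3*2)*(-1) + 1/(-132))**2 = (6*(-1) - 1/132)**2 = (-6 - 1/132)**2 = (-793/132)**2 = 628849/17424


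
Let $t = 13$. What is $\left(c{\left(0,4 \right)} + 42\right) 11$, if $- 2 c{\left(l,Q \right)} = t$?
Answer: $\frac{781}{2} \approx 390.5$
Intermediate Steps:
$c{\left(l,Q \right)} = - \frac{13}{2}$ ($c{\left(l,Q \right)} = \left(- \frac{1}{2}\right) 13 = - \frac{13}{2}$)
$\left(c{\left(0,4 \right)} + 42\right) 11 = \left(- \frac{13}{2} + 42\right) 11 = \frac{71}{2} \cdot 11 = \frac{781}{2}$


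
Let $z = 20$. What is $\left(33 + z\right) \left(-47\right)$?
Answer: $-2491$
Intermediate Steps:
$\left(33 + z\right) \left(-47\right) = \left(33 + 20\right) \left(-47\right) = 53 \left(-47\right) = -2491$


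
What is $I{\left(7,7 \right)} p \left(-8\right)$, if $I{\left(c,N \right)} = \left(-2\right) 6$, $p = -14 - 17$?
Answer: $-2976$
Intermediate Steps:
$p = -31$ ($p = -14 - 17 = -31$)
$I{\left(c,N \right)} = -12$
$I{\left(7,7 \right)} p \left(-8\right) = \left(-12\right) \left(-31\right) \left(-8\right) = 372 \left(-8\right) = -2976$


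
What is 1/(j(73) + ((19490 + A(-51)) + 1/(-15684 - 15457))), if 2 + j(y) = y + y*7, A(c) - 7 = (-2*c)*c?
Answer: 31141/463284656 ≈ 6.7218e-5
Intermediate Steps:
A(c) = 7 - 2*c² (A(c) = 7 + (-2*c)*c = 7 - 2*c²)
j(y) = -2 + 8*y (j(y) = -2 + (y + y*7) = -2 + (y + 7*y) = -2 + 8*y)
1/(j(73) + ((19490 + A(-51)) + 1/(-15684 - 15457))) = 1/((-2 + 8*73) + ((19490 + (7 - 2*(-51)²)) + 1/(-15684 - 15457))) = 1/((-2 + 584) + ((19490 + (7 - 2*2601)) + 1/(-31141))) = 1/(582 + ((19490 + (7 - 5202)) - 1/31141)) = 1/(582 + ((19490 - 5195) - 1/31141)) = 1/(582 + (14295 - 1/31141)) = 1/(582 + 445160594/31141) = 1/(463284656/31141) = 31141/463284656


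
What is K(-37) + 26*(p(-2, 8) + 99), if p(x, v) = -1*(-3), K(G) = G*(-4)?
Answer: 2800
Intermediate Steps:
K(G) = -4*G
p(x, v) = 3
K(-37) + 26*(p(-2, 8) + 99) = -4*(-37) + 26*(3 + 99) = 148 + 26*102 = 148 + 2652 = 2800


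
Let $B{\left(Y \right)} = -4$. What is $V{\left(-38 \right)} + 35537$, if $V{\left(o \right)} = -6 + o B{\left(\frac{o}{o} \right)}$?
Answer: $35683$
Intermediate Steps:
$V{\left(o \right)} = -6 - 4 o$ ($V{\left(o \right)} = -6 + o \left(-4\right) = -6 - 4 o$)
$V{\left(-38 \right)} + 35537 = \left(-6 - -152\right) + 35537 = \left(-6 + 152\right) + 35537 = 146 + 35537 = 35683$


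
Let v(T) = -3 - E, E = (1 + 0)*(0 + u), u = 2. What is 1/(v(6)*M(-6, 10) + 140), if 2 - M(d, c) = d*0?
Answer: 1/130 ≈ 0.0076923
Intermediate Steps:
M(d, c) = 2 (M(d, c) = 2 - d*0 = 2 - 1*0 = 2 + 0 = 2)
E = 2 (E = (1 + 0)*(0 + 2) = 1*2 = 2)
v(T) = -5 (v(T) = -3 - 1*2 = -3 - 2 = -5)
1/(v(6)*M(-6, 10) + 140) = 1/(-5*2 + 140) = 1/(-10 + 140) = 1/130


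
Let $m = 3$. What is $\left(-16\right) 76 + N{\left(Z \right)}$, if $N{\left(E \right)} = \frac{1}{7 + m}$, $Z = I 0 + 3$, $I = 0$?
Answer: $- \frac{12159}{10} \approx -1215.9$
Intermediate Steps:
$Z = 3$ ($Z = 0 \cdot 0 + 3 = 0 + 3 = 3$)
$N{\left(E \right)} = \frac{1}{10}$ ($N{\left(E \right)} = \frac{1}{7 + 3} = \frac{1}{10}$)
$\left(-16\right) 76 + N{\left(Z \right)} = \left(-16\right) 76 + \frac{1}{10} = -1216 + \frac{1}{10} = - \frac{12159}{10}$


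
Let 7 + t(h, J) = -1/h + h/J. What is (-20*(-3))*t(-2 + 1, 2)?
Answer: -390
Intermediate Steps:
t(h, J) = -7 - 1/h + h/J (t(h, J) = -7 + (-1/h + h/J) = -7 - 1/h + h/J)
(-20*(-3))*t(-2 + 1, 2) = (-20*(-3))*(-7 - 1/(-2 + 1) + (-2 + 1)/2) = 60*(-7 - 1/(-1) - 1*½) = 60*(-7 - 1*(-1) - ½) = 60*(-7 + 1 - ½) = 60*(-13/2) = -390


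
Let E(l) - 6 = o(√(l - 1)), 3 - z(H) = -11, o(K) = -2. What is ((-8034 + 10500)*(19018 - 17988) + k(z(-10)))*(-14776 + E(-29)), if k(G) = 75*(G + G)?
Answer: -37551605760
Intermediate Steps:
z(H) = 14 (z(H) = 3 - 1*(-11) = 3 + 11 = 14)
E(l) = 4 (E(l) = 6 - 2 = 4)
k(G) = 150*G (k(G) = 75*(2*G) = 150*G)
((-8034 + 10500)*(19018 - 17988) + k(z(-10)))*(-14776 + E(-29)) = ((-8034 + 10500)*(19018 - 17988) + 150*14)*(-14776 + 4) = (2466*1030 + 2100)*(-14772) = (2539980 + 2100)*(-14772) = 2542080*(-14772) = -37551605760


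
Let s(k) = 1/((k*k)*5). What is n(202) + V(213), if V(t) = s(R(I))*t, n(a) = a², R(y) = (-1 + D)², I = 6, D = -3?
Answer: 52229333/1280 ≈ 40804.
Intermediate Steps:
R(y) = 16 (R(y) = (-1 - 3)² = (-4)² = 16)
s(k) = 1/(5*k²) (s(k) = 1/(k²*5) = 1/(5*k²))
V(t) = t/1280 (V(t) = ((⅕)/16²)*t = ((⅕)*(1/256))*t = t/1280)
n(202) + V(213) = 202² + (1/1280)*213 = 40804 + 213/1280 = 52229333/1280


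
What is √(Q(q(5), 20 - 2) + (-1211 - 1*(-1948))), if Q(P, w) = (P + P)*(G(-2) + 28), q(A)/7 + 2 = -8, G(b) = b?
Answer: I*√2903 ≈ 53.88*I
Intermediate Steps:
q(A) = -70 (q(A) = -14 + 7*(-8) = -14 - 56 = -70)
Q(P, w) = 52*P (Q(P, w) = (P + P)*(-2 + 28) = (2*P)*26 = 52*P)
√(Q(q(5), 20 - 2) + (-1211 - 1*(-1948))) = √(52*(-70) + (-1211 - 1*(-1948))) = √(-3640 + (-1211 + 1948)) = √(-3640 + 737) = √(-2903) = I*√2903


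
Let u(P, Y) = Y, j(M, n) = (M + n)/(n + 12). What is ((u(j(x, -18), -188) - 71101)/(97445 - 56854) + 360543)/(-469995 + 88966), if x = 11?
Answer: -14634729624/15466348139 ≈ -0.94623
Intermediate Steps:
j(M, n) = (M + n)/(12 + n)
((u(j(x, -18), -188) - 71101)/(97445 - 56854) + 360543)/(-469995 + 88966) = ((-188 - 71101)/(97445 - 56854) + 360543)/(-469995 + 88966) = (-71289/40591 + 360543)/(-381029) = (-71289*1/40591 + 360543)*(-1/381029) = (-71289/40591 + 360543)*(-1/381029) = (14634729624/40591)*(-1/381029) = -14634729624/15466348139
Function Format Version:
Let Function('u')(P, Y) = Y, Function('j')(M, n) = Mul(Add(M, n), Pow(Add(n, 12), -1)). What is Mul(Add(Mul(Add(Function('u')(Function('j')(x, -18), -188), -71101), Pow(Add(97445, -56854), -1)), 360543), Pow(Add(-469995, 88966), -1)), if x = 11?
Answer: Rational(-14634729624, 15466348139) ≈ -0.94623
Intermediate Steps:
Function('j')(M, n) = Mul(Pow(Add(12, n), -1), Add(M, n)) (Function('j')(M, n) = Mul(Add(M, n), Pow(Add(12, n), -1)) = Mul(Pow(Add(12, n), -1), Add(M, n)))
Mul(Add(Mul(Add(Function('u')(Function('j')(x, -18), -188), -71101), Pow(Add(97445, -56854), -1)), 360543), Pow(Add(-469995, 88966), -1)) = Mul(Add(Mul(Add(-188, -71101), Pow(Add(97445, -56854), -1)), 360543), Pow(Add(-469995, 88966), -1)) = Mul(Add(Mul(-71289, Pow(40591, -1)), 360543), Pow(-381029, -1)) = Mul(Add(Mul(-71289, Rational(1, 40591)), 360543), Rational(-1, 381029)) = Mul(Add(Rational(-71289, 40591), 360543), Rational(-1, 381029)) = Mul(Rational(14634729624, 40591), Rational(-1, 381029)) = Rational(-14634729624, 15466348139)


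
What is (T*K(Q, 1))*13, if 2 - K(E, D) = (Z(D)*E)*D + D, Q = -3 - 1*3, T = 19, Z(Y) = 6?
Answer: 9139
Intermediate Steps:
Q = -6 (Q = -3 - 3 = -6)
K(E, D) = 2 - D - 6*D*E (K(E, D) = 2 - ((6*E)*D + D) = 2 - (6*D*E + D) = 2 - (D + 6*D*E) = 2 + (-D - 6*D*E) = 2 - D - 6*D*E)
(T*K(Q, 1))*13 = (19*(2 - 1*1 - 6*1*(-6)))*13 = (19*(2 - 1 + 36))*13 = (19*37)*13 = 703*13 = 9139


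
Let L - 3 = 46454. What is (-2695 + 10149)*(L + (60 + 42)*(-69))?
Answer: 293829226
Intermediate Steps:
L = 46457 (L = 3 + 46454 = 46457)
(-2695 + 10149)*(L + (60 + 42)*(-69)) = (-2695 + 10149)*(46457 + (60 + 42)*(-69)) = 7454*(46457 + 102*(-69)) = 7454*(46457 - 7038) = 7454*39419 = 293829226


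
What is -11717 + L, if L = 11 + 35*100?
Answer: -8206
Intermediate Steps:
L = 3511 (L = 11 + 3500 = 3511)
-11717 + L = -11717 + 3511 = -8206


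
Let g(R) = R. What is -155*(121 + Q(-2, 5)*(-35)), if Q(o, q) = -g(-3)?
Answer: -2480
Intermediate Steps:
Q(o, q) = 3 (Q(o, q) = -1*(-3) = 3)
-155*(121 + Q(-2, 5)*(-35)) = -155*(121 + 3*(-35)) = -155*(121 - 105) = -155*16 = -2480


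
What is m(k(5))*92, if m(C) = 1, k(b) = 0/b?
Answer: 92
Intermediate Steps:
k(b) = 0
m(k(5))*92 = 1*92 = 92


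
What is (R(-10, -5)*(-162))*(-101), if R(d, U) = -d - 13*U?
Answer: 1227150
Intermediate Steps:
(R(-10, -5)*(-162))*(-101) = ((-1*(-10) - 13*(-5))*(-162))*(-101) = ((10 + 65)*(-162))*(-101) = (75*(-162))*(-101) = -12150*(-101) = 1227150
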